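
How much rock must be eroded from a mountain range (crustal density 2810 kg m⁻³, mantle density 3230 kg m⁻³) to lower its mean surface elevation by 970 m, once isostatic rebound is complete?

Net drop Δ = e − u = e − e ρ_c/ρ_m = e (ρ_m − ρ_c)/ρ_m.
e = Δ ρ_m/(ρ_m − ρ_c) = 970 m × 3230/420 = 7460 m.

7460 m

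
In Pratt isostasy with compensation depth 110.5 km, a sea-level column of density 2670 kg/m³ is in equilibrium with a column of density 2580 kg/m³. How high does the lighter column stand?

3.85 km

ρ_ref D = ρ (D + h) → h = D (ρ_ref − ρ)/ρ.
h = 110.5 km × (2670 − 2580)/2580 = 3.85 km.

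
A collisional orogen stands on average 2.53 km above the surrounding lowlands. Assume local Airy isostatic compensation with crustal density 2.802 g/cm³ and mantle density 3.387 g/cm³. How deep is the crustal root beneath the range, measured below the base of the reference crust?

12.1 km

In Airy isostatic equilibrium: the weight of the topography is balanced by the buoyancy of the root, ρ_c h = (ρ_m − ρ_c) r.
r = h · ρ_c / (ρ_m − ρ_c) = 2.53 km × 2.802 / (3.387 − 2.802) = 12.1 km.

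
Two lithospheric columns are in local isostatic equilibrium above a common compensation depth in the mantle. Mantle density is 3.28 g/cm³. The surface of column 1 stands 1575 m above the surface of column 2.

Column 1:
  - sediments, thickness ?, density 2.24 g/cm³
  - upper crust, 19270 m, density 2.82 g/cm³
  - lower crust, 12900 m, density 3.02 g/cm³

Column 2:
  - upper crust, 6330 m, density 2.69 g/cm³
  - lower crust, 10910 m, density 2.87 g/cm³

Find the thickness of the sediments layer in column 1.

Take the compensation level at the base of the deeper column (depth z_c below the surface of column 1) and equate Σ ρ_i t_i down to z_c; mantle fills any gap and the z_c terms cancel.
Column 1: x×2.24 + 19270×2.82 + 12900×3.02 + (z_c − 32170 − x)×3.28
Column 2: 1575×0 + 6330×2.69 + 10910×2.87 + (z_c − 1575 − 17240)×3.28
The z_c×3.28 term appears on both sides and cancels. Collect the known terms of each column as K = Σ(ρt)_known − 3.28 × (depth of known layers): K_1 = 93299.4 − 3.28×32170 = −12218.2; K_2 = 48339.4 − 3.28×(1575 + 17240) = −13373.8.
Balance: K_1 − x×(3.28 − 2.24) = K_2, so x = (K_1 − K_2)/(3.28 − 2.24) = 1155.6/1.04 = 1110 m.

1110 m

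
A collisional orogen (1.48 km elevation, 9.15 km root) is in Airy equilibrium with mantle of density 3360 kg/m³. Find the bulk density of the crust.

ρ_c h = (ρ_m − ρ_c) r → ρ_c (h + r) = ρ_m r → ρ_c = ρ_m r / (h + r).
ρ_c = 3360 × 9.15 km / (1.48 km + 9.15 km) = 2890 kg/m³.

2890 kg/m³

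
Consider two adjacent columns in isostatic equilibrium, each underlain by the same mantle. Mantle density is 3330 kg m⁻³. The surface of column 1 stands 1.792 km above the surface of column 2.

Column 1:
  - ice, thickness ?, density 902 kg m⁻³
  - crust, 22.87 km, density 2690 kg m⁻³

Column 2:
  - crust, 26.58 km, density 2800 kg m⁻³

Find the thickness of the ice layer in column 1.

2.23 km

Take the compensation level at the base of the deeper column (depth z_c below the surface of column 1) and equate Σ ρ_i t_i down to z_c; mantle fills any gap and the z_c terms cancel.
Column 1: x×902 + 22.87×2690 + (z_c − 22.87 − x)×3330
Column 2: 1.792×0 + 26.58×2800 + (z_c − 1.792 − 26.58)×3330
The z_c×3330 term appears on both sides and cancels. Collect the known terms of each column as K = Σ(ρt)_known − 3330 × (depth of known layers): K_1 = 61520.3 − 3330×22.87 = −14636.8; K_2 = 74424 − 3330×(1.792 + 26.58) = −20054.76.
Balance: K_1 − x×(3330 − 902) = K_2, so x = (K_1 − K_2)/(3330 − 902) = 5417.96/2428 = 2.23 km.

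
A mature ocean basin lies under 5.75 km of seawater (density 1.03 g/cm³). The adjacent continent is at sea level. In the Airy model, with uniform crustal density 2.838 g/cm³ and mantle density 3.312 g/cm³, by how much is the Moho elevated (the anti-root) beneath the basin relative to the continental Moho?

21.9 km

Balancing pressure at the compensation depth: replacing crust with seawater at the top is compensated by replacing crust with mantle at the base: d (ρ_c − ρ_w) = a (ρ_m − ρ_c).
a = d (ρ_c − ρ_w)/(ρ_m − ρ_c) = 5.75 km × 1.808/0.474 = 21.9 km.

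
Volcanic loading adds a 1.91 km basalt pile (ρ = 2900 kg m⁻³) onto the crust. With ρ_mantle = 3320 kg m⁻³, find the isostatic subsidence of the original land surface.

1.67 km

Subaerial loading: s = t ρ_load / ρ_m.
s = 1.91 km × 2900/3320 = 1.67 km.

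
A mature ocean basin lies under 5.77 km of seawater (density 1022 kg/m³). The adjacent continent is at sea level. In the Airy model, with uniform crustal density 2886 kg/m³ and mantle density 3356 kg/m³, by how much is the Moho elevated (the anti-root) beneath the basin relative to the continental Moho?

22.9 km

Balancing pressure at the compensation depth: replacing crust with seawater at the top is compensated by replacing crust with mantle at the base: d (ρ_c − ρ_w) = a (ρ_m − ρ_c).
a = d (ρ_c − ρ_w)/(ρ_m − ρ_c) = 5.77 km × 1864/470 = 22.9 km.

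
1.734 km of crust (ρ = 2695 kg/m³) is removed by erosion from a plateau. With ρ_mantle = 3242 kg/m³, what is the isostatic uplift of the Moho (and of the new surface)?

1.44 km

Unloading: uplift u = e ρ_c/ρ_m = 1.734 km × 2695/3242 = 1.44 km.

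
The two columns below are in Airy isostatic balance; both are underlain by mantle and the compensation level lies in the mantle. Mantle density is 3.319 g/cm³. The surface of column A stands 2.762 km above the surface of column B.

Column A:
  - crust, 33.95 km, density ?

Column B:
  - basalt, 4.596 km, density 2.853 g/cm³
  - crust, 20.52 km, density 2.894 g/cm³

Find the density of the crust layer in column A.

2.73 g/cm³

Take the compensation level at the base of the deeper column (depth z_c below the surface of column A) and equate Σ ρ_i t_i down to z_c; mantle fills any gap and the z_c terms cancel.
Column A: 33.95×ρ + (z_c − 33.95)×3.319
Column B: 2.762×0 + 4.596×2.853 + 20.52×2.894 + (z_c − 2.762 − 25.116)×3.319
The z_c×3.319 term appears on both sides and cancels. Collect the known terms of each column as K = Σ(ρt)_known − 3.319 × (depth of known layers): K_A = 0 − 3.319×33.95 = −112.68005; K_B = 72.497268 − 3.319×(2.762 + 25.116) = −20.029814.
Balance: K_A + 33.95×ρ = K_B, so ρ = (K_B − K_A)/33.95 = 92.6502/33.95 = 2.73 g/cm³.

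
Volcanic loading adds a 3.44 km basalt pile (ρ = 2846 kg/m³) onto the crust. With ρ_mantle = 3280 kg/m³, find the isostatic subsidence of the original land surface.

Subaerial loading: s = t ρ_load / ρ_m.
s = 3.44 km × 2846/3280 = 2.98 km.

2.98 km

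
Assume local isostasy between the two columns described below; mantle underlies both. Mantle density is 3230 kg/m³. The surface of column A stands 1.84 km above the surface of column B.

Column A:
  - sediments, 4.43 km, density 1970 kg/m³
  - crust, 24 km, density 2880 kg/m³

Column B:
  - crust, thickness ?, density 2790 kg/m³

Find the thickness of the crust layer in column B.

18.3 km

Take the compensation level at the base of the deeper column (depth z_c below the surface of column A) and equate Σ ρ_i t_i down to z_c; mantle fills any gap and the z_c terms cancel.
Column A: 4.43×1970 + 24×2880 + (z_c − 28.43)×3230
Column B: 1.84×0 + x×2790 + (z_c − 1.84 − 0 − x)×3230
The z_c×3230 term appears on both sides and cancels. Collect the known terms of each column as K = Σ(ρt)_known − 3230 × (depth of known layers): K_A = 77847.1 − 3230×28.43 = −13981.8; K_B = 0 − 3230×(1.84 + 0) = −5943.2.
Balance: K_A = K_B − x×(3230 − 2790), so x = (K_B − K_A)/(3230 − 2790) = 8038.6/440 = 18.3 km.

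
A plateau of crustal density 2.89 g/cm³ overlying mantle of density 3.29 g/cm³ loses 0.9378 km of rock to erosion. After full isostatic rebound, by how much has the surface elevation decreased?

0.114 km

Rebound u = e ρ_c/ρ_m = 0.9378 km × 2.89/3.29 = 0.8238 km.
Net surface drop = e − u = 0.9378 km − 0.8238 km = e (ρ_m − ρ_c)/ρ_m = 0.114 km.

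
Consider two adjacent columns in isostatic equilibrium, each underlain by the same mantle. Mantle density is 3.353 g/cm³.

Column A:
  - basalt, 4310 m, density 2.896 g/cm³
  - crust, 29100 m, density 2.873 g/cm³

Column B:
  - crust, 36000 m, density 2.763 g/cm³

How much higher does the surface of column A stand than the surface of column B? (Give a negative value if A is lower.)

For any compensation level in the mantle, the mantle terms cancel and isostasy reduces to e = (Σt_A − Σt_B) − (Σ(ρt)_A − Σ(ρt)_B) / ρ_m.
Σt_A = 33410 m; Σt_B = 36000 m; Σ(ρt)_A = 96086.06; Σ(ρt)_B = 99468 (in m·g/cm³).
e = (33410 − 36000) − (96086.06 − 99468) / 3.353 = −1580 m.

−1580 m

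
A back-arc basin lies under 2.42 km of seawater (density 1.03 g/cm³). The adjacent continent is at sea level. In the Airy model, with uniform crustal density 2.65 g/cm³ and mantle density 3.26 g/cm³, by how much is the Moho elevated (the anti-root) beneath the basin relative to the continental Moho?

6.43 km

For local isostatic compensation: replacing crust with seawater at the top is compensated by replacing crust with mantle at the base: d (ρ_c − ρ_w) = a (ρ_m − ρ_c).
a = d (ρ_c − ρ_w)/(ρ_m − ρ_c) = 2.42 km × 1.62/0.61 = 6.43 km.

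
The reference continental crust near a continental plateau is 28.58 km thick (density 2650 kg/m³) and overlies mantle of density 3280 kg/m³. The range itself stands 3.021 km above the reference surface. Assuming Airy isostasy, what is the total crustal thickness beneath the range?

44.3 km

Root depth r = h ρ_c / (ρ_m − ρ_c) = 3.021 km × 2650 / 630 = 12.71 km.
Total thickness = T + h + r = 28.58 km + 3.021 km + 12.71 km = 44.3 km.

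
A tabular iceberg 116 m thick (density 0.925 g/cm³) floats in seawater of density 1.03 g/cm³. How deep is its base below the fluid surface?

104 m

Draft d = t ρ_obj/ρ_fluid = 116 m × 0.925/1.03 = 104 m.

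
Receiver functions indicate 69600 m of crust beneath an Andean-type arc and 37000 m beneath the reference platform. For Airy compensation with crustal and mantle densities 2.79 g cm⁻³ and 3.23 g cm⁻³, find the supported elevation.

Excess crust Δ = 69600 m − 37000 m = 32600 m, split between elevation h and root r with h + r = Δ.
Airy balance ρ_c h = (ρ_m − ρ_c) r gives r = h ρ_c/(ρ_m − ρ_c), so h (1 + ρ_c/(ρ_m − ρ_c)) = Δ, i.e. h = Δ (ρ_m − ρ_c)/ρ_m.
h = 32600 m × 0.44/3.23 = 4440 m.

4440 m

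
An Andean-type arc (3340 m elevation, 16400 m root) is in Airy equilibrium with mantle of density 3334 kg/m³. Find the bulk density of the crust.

2770 kg/m³

ρ_c h = (ρ_m − ρ_c) r → ρ_c (h + r) = ρ_m r → ρ_c = ρ_m r / (h + r).
ρ_c = 3334 × 16400 m / (3340 m + 16400 m) = 2770 kg/m³.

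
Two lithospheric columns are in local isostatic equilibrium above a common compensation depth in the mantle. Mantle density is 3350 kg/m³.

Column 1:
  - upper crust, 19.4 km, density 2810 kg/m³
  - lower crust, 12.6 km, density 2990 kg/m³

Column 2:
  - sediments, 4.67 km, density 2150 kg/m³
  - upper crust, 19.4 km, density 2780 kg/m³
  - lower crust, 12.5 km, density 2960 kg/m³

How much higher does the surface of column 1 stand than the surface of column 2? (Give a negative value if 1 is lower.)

−1.95 km

For any compensation level in the mantle, the mantle terms cancel and isostasy reduces to e = (Σt_1 − Σt_2) − (Σ(ρt)_1 − Σ(ρt)_2) / ρ_m.
Σt_1 = 32 km; Σt_2 = 36.57 km; Σ(ρt)_1 = 92188; Σ(ρt)_2 = 100972.5 (in km·kg/m³).
e = (32 − 36.57) − (92188 − 100972.5) / 3350 = −1.95 km.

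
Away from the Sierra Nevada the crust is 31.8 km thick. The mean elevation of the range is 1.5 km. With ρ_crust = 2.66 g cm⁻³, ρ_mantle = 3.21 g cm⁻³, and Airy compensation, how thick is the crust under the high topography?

40.6 km

Root depth r = h ρ_c / (ρ_m − ρ_c) = 1.5 km × 2.66 / 0.55 = 7.255 km.
Total thickness = T + h + r = 31.8 km + 1.5 km + 7.255 km = 40.6 km.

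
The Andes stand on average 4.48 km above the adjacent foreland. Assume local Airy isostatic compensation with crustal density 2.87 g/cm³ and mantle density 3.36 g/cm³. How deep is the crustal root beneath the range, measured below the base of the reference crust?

26.2 km

In Airy isostatic equilibrium: the weight of the topography is balanced by the buoyancy of the root, ρ_c h = (ρ_m − ρ_c) r.
r = h · ρ_c / (ρ_m − ρ_c) = 4.48 km × 2.87 / (3.36 − 2.87) = 26.2 km.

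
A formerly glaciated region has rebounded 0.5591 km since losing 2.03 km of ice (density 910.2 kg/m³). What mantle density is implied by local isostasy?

3300 kg/m³

ρ_m = ρ_ice t / u = 910.2 × 2.03 km/0.5591 km = 3300 kg/m³.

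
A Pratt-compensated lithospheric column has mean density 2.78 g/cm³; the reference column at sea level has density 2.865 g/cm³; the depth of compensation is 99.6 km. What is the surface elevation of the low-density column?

ρ_ref D = ρ (D + h) → h = D (ρ_ref − ρ)/ρ.
h = 99.6 km × (2.865 − 2.78)/2.78 = 3.05 km.

3.05 km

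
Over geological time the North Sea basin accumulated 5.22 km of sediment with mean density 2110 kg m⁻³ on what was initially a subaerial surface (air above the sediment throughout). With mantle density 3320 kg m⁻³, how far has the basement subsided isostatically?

Subaerial load: s = t ρ_sed / ρ_m = 5.22 km × 2110/3320 = 3.32 km.

3.32 km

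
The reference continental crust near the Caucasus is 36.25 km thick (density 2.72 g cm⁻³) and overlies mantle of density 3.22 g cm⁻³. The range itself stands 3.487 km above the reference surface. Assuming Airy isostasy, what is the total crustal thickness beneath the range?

Root depth r = h ρ_c / (ρ_m − ρ_c) = 3.487 km × 2.72 / 0.5 = 18.97 km.
Total thickness = T + h + r = 36.25 km + 3.487 km + 18.97 km = 58.7 km.

58.7 km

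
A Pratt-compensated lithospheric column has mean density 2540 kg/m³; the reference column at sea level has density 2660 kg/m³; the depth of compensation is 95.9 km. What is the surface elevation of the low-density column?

4.53 km

ρ_ref D = ρ (D + h) → h = D (ρ_ref − ρ)/ρ.
h = 95.9 km × (2660 − 2540)/2540 = 4.53 km.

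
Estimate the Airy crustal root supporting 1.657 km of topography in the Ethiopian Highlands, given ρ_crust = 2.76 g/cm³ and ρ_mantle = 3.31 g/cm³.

By Archimedes' principle applied to the lithosphere: the weight of the topography is balanced by the buoyancy of the root, ρ_c h = (ρ_m − ρ_c) r.
r = h · ρ_c / (ρ_m − ρ_c) = 1.657 km × 2.76 / (3.31 − 2.76) = 8.32 km.

8.32 km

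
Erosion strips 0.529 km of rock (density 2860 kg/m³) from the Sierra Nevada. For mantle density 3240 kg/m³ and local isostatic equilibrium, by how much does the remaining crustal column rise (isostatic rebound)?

0.467 km

Unloading: uplift u = e ρ_c/ρ_m = 0.529 km × 2860/3240 = 0.467 km.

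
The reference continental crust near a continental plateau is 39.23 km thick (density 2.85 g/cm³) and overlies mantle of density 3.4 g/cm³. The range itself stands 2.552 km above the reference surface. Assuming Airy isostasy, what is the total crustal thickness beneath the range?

Root depth r = h ρ_c / (ρ_m − ρ_c) = 2.552 km × 2.85 / 0.55 = 13.22 km.
Total thickness = T + h + r = 39.23 km + 2.552 km + 13.22 km = 55 km.

55 km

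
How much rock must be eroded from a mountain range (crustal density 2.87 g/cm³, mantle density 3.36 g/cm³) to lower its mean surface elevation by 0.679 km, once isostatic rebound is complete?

4.66 km

Net drop Δ = e − u = e − e ρ_c/ρ_m = e (ρ_m − ρ_c)/ρ_m.
e = Δ ρ_m/(ρ_m − ρ_c) = 0.679 km × 3.36/0.49 = 4.66 km.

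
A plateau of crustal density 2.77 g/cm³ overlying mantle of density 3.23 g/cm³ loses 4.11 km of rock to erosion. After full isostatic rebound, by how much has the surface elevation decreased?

0.585 km

Rebound u = e ρ_c/ρ_m = 4.11 km × 2.77/3.23 = 3.525 km.
Net surface drop = e − u = 4.11 km − 3.525 km = e (ρ_m − ρ_c)/ρ_m = 0.585 km.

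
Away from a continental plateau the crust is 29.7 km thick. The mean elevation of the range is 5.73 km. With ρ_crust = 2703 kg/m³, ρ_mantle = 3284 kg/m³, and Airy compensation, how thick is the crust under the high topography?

Root depth r = h ρ_c / (ρ_m − ρ_c) = 5.73 km × 2703 / 581 = 26.66 km.
Total thickness = T + h + r = 29.7 km + 5.73 km + 26.66 km = 62.1 km.

62.1 km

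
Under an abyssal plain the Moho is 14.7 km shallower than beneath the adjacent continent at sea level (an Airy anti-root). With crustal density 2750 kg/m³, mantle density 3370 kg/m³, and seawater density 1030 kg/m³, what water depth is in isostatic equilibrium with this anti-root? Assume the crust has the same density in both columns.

Replacing a thickness d of crust by seawater at the top must be balanced by replacing crust with mantle at the base: d (ρ_c − ρ_w) = a (ρ_m − ρ_c).
d = a (ρ_m − ρ_c)/(ρ_c − ρ_w) = 14.7 km × 620/1720 = 5.3 km.

5.3 km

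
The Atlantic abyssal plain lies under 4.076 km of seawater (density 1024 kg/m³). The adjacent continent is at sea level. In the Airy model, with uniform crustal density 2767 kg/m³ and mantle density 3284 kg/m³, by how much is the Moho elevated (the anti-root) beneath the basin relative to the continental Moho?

Isostatic balance requires: replacing crust with seawater at the top is compensated by replacing crust with mantle at the base: d (ρ_c − ρ_w) = a (ρ_m − ρ_c).
a = d (ρ_c − ρ_w)/(ρ_m − ρ_c) = 4.076 km × 1743/517 = 13.7 km.

13.7 km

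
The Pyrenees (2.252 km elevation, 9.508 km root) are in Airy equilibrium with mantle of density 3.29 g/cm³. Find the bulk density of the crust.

ρ_c h = (ρ_m − ρ_c) r → ρ_c (h + r) = ρ_m r → ρ_c = ρ_m r / (h + r).
ρ_c = 3.29 × 9.508 km / (2.252 km + 9.508 km) = 2.66 g/cm³.

2.66 g/cm³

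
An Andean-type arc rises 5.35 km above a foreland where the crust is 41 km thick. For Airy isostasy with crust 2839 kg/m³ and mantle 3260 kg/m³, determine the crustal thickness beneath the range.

Root depth r = h ρ_c / (ρ_m − ρ_c) = 5.35 km × 2839 / 421 = 36.08 km.
Total thickness = T + h + r = 41 km + 5.35 km + 36.08 km = 82.4 km.

82.4 km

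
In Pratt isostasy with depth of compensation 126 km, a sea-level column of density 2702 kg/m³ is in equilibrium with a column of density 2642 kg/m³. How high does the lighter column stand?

2.86 km

ρ_ref D = ρ (D + h) → h = D (ρ_ref − ρ)/ρ.
h = 126 km × (2702 − 2642)/2642 = 2.86 km.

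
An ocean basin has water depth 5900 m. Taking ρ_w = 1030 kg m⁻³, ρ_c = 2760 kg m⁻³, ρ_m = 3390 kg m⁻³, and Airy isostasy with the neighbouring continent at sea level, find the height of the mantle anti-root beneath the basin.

16200 m

By Archimedes' principle applied to the lithosphere: replacing crust with seawater at the top is compensated by replacing crust with mantle at the base: d (ρ_c − ρ_w) = a (ρ_m − ρ_c).
a = d (ρ_c − ρ_w)/(ρ_m − ρ_c) = 5900 m × 1730/630 = 16200 m.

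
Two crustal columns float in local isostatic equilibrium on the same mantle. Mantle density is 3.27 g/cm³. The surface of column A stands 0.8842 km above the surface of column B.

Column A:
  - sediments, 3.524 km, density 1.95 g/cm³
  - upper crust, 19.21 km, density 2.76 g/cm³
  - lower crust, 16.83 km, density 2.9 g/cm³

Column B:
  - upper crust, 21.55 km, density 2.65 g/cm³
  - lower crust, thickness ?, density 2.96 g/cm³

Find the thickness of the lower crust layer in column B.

14.3 km

Take the compensation level at the base of the deeper column (depth z_c below the surface of column A) and equate Σ ρ_i t_i down to z_c; mantle fills any gap and the z_c terms cancel.
Column A: 3.524×1.95 + 19.21×2.76 + 16.83×2.9 + (z_c − 39.564)×3.27
Column B: 0.8842×0 + 21.55×2.65 + x×2.96 + (z_c − 0.8842 − 21.55 − x)×3.27
The z_c×3.27 term appears on both sides and cancels. Collect the known terms of each column as K = Σ(ρt)_known − 3.27 × (depth of known layers): K_A = 108.6984 − 3.27×39.564 = −20.67588; K_B = 57.1075 − 3.27×(0.8842 + 21.55) = −16.252334.
Balance: K_A = K_B − x×(3.27 − 2.96), so x = (K_B − K_A)/(3.27 − 2.96) = 4.42355/0.31 = 14.3 km.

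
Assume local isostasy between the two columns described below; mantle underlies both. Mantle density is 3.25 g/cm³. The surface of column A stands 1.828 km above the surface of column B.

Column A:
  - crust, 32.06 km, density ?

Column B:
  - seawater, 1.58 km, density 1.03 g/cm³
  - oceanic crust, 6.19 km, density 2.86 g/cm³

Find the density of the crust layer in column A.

Take the compensation level at the base of the deeper column (depth z_c below the surface of column A) and equate Σ ρ_i t_i down to z_c; mantle fills any gap and the z_c terms cancel.
Column A: 32.06×ρ + (z_c − 32.06)×3.25
Column B: 1.828×0 + 1.58×1.03 + 6.19×2.86 + (z_c − 1.828 − 7.77)×3.25
The z_c×3.25 term appears on both sides and cancels. Collect the known terms of each column as K = Σ(ρt)_known − 3.25 × (depth of known layers): K_A = 0 − 3.25×32.06 = −104.195; K_B = 19.3308 − 3.25×(1.828 + 7.77) = −11.8627.
Balance: K_A + 32.06×ρ = K_B, so ρ = (K_B − K_A)/32.06 = 92.3323/32.06 = 2.88 g/cm³.

2.88 g/cm³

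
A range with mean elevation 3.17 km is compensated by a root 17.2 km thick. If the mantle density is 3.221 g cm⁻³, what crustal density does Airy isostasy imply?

2.72 g cm⁻³

ρ_c h = (ρ_m − ρ_c) r → ρ_c (h + r) = ρ_m r → ρ_c = ρ_m r / (h + r).
ρ_c = 3.221 × 17.2 km / (3.17 km + 17.2 km) = 2.72 g cm⁻³.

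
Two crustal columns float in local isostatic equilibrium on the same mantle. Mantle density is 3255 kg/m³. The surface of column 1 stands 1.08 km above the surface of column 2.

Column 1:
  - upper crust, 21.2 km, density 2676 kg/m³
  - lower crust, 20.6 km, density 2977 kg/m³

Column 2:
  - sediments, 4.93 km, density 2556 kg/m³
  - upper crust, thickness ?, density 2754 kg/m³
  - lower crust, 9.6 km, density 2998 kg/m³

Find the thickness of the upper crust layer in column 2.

17.1 km

Take the compensation level at the base of the deeper column (depth z_c below the surface of column 1) and equate Σ ρ_i t_i down to z_c; mantle fills any gap and the z_c terms cancel.
Column 1: 21.2×2676 + 20.6×2977 + (z_c − 41.8)×3255
Column 2: 1.08×0 + 4.93×2556 + x×2754 + 9.6×2998 + (z_c − 1.08 − 14.53 − x)×3255
The z_c×3255 term appears on both sides and cancels. Collect the known terms of each column as K = Σ(ρt)_known − 3255 × (depth of known layers): K_1 = 118057.4 − 3255×41.8 = −18001.6; K_2 = 41381.88 − 3255×(1.08 + 14.53) = −9428.67.
Balance: K_1 = K_2 − x×(3255 − 2754), so x = (K_2 − K_1)/(3255 − 2754) = 8572.93/501 = 17.1 km.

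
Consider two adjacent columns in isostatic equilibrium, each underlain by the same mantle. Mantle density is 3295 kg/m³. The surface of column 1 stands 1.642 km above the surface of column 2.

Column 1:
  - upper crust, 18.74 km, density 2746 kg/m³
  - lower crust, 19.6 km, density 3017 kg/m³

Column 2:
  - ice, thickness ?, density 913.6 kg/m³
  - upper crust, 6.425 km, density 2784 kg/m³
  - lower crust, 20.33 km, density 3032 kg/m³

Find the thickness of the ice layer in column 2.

Take the compensation level at the base of the deeper column (depth z_c below the surface of column 1) and equate Σ ρ_i t_i down to z_c; mantle fills any gap and the z_c terms cancel.
Column 1: 18.74×2746 + 19.6×3017 + (z_c − 38.34)×3295
Column 2: 1.642×0 + x×913.6 + 6.425×2784 + 20.33×3032 + (z_c − 1.642 − 26.755 − x)×3295
The z_c×3295 term appears on both sides and cancels. Collect the known terms of each column as K = Σ(ρt)_known − 3295 × (depth of known layers): K_1 = 110593.24 − 3295×38.34 = −15737.06; K_2 = 79527.76 − 3295×(1.642 + 26.755) = −14040.355.
Balance: K_1 = K_2 − x×(3295 − 913.6), so x = (K_2 − K_1)/(3295 − 913.6) = 1696.7/2381.4 = 0.712 km.

0.712 km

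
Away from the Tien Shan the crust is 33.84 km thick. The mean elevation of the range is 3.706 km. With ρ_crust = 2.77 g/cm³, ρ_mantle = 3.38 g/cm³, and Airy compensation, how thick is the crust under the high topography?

54.4 km

Root depth r = h ρ_c / (ρ_m − ρ_c) = 3.706 km × 2.77 / 0.61 = 16.83 km.
Total thickness = T + h + r = 33.84 km + 3.706 km + 16.83 km = 54.4 km.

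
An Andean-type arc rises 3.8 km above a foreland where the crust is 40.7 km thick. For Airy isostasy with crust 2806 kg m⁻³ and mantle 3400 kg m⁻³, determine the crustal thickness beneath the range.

Root depth r = h ρ_c / (ρ_m − ρ_c) = 3.8 km × 2806 / 594 = 17.95 km.
Total thickness = T + h + r = 40.7 km + 3.8 km + 17.95 km = 62.5 km.

62.5 km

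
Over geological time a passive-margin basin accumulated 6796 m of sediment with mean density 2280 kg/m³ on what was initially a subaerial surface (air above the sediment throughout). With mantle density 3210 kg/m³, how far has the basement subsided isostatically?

4830 m

Subaerial load: s = t ρ_sed / ρ_m = 6796 m × 2280/3210 = 4830 m.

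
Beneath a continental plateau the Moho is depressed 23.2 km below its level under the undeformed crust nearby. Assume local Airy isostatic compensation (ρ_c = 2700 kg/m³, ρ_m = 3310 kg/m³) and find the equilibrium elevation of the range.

In Airy isostatic equilibrium: ρ_c h = (ρ_m − ρ_c) r.
h = r (ρ_m − ρ_c) / ρ_c = 23.2 km × (3310 − 2700) / 2700 = 5.24 km.

5.24 km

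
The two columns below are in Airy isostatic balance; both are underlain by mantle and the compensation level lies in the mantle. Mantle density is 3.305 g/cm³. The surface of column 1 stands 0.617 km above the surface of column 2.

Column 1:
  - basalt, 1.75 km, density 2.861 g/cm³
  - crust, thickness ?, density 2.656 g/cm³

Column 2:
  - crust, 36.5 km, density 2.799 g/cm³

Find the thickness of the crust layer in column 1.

30.4 km

Take the compensation level at the base of the deeper column (depth z_c below the surface of column 1) and equate Σ ρ_i t_i down to z_c; mantle fills any gap and the z_c terms cancel.
Column 1: 1.75×2.861 + x×2.656 + (z_c − 1.75 − x)×3.305
Column 2: 0.617×0 + 36.5×2.799 + (z_c − 0.617 − 36.5)×3.305
The z_c×3.305 term appears on both sides and cancels. Collect the known terms of each column as K = Σ(ρt)_known − 3.305 × (depth of known layers): K_1 = 5.00675 − 3.305×1.75 = −0.777; K_2 = 102.1635 − 3.305×(0.617 + 36.5) = −20.508185.
Balance: K_1 − x×(3.305 − 2.656) = K_2, so x = (K_1 − K_2)/(3.305 − 2.656) = 19.7312/0.649 = 30.4 km.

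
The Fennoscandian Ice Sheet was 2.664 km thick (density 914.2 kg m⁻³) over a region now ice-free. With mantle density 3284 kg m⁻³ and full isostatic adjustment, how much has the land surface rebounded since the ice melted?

0.742 km

Removing the load lets mantle flow back in; uplift u satisfies ρ_ice t = ρ_m u.
u = t ρ_ice/ρ_m = 2.664 km × 914.2/3284 = 0.742 km.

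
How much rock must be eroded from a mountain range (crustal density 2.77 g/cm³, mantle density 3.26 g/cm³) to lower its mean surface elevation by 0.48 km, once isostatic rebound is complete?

3.19 km

Net drop Δ = e − u = e − e ρ_c/ρ_m = e (ρ_m − ρ_c)/ρ_m.
e = Δ ρ_m/(ρ_m − ρ_c) = 0.48 km × 3.26/0.49 = 3.19 km.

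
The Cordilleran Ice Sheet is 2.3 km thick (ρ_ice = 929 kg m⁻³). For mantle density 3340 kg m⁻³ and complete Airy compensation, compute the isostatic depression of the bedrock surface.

0.64 km

Equating mass per unit area of the two columns: the ice load ρ_ice t is balanced by mantle displaced below, ρ_m s.
s = t ρ_ice / ρ_m = 2.3 km × 929/3340 = 0.64 km.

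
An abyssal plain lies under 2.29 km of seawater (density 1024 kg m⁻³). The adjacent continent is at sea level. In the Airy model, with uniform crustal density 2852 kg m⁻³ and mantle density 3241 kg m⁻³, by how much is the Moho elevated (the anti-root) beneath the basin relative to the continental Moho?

10.8 km

Equating mass per unit area of the two columns: replacing crust with seawater at the top is compensated by replacing crust with mantle at the base: d (ρ_c − ρ_w) = a (ρ_m − ρ_c).
a = d (ρ_c − ρ_w)/(ρ_m − ρ_c) = 2.29 km × 1828/389 = 10.8 km.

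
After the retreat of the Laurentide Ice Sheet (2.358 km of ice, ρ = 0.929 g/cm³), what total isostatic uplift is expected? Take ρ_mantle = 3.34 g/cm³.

0.656 km

Removing the load lets mantle flow back in; uplift u satisfies ρ_ice t = ρ_m u.
u = t ρ_ice/ρ_m = 2.358 km × 0.929/3.34 = 0.656 km.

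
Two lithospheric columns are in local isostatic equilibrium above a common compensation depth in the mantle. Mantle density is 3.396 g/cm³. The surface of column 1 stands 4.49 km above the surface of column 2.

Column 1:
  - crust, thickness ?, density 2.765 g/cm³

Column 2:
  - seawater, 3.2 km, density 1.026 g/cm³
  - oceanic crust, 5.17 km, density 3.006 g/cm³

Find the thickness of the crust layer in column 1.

39.4 km

Take the compensation level at the base of the deeper column (depth z_c below the surface of column 1) and equate Σ ρ_i t_i down to z_c; mantle fills any gap and the z_c terms cancel.
Column 1: x×2.765 + (z_c − 0 − x)×3.396
Column 2: 4.49×0 + 3.2×1.026 + 5.17×3.006 + (z_c − 4.49 − 8.37)×3.396
The z_c×3.396 term appears on both sides and cancels. Collect the known terms of each column as K = Σ(ρt)_known − 3.396 × (depth of known layers): K_1 = 0 − 3.396×0 = 0; K_2 = 18.82422 − 3.396×(4.49 + 8.37) = −24.84834.
Balance: K_1 − x×(3.396 − 2.765) = K_2, so x = (K_1 − K_2)/(3.396 − 2.765) = 24.8483/0.631 = 39.4 km.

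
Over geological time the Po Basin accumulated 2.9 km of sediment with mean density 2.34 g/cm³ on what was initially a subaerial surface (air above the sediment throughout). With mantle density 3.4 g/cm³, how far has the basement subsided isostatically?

Subaerial load: s = t ρ_sed / ρ_m = 2.9 km × 2.34/3.4 = 2 km.

2 km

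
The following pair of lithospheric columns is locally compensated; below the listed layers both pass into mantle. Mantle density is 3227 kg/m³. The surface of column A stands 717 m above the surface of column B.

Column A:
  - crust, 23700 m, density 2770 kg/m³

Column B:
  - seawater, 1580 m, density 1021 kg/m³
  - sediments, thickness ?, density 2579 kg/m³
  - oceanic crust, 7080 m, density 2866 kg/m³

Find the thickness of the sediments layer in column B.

Take the compensation level at the base of the deeper column (depth z_c below the surface of column A) and equate Σ ρ_i t_i down to z_c; mantle fills any gap and the z_c terms cancel.
Column A: 23700×2770 + (z_c − 23700)×3227
Column B: 717×0 + 1580×1021 + x×2579 + 7080×2866 + (z_c − 717 − 8660 − x)×3227
The z_c×3227 term appears on both sides and cancels. Collect the known terms of each column as K = Σ(ρt)_known − 3227 × (depth of known layers): K_A = 65649000 − 3227×23700 = −10830900; K_B = 21904460 − 3227×(717 + 8660) = −8355119.
Balance: K_A = K_B − x×(3227 − 2579), so x = (K_B − K_A)/(3227 − 2579) = 2475780/648 = 3820 m.

3820 m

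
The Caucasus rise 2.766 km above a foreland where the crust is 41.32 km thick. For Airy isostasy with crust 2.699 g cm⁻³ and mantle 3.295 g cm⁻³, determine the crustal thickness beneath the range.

Root depth r = h ρ_c / (ρ_m − ρ_c) = 2.766 km × 2.699 / 0.596 = 12.53 km.
Total thickness = T + h + r = 41.32 km + 2.766 km + 12.53 km = 56.6 km.

56.6 km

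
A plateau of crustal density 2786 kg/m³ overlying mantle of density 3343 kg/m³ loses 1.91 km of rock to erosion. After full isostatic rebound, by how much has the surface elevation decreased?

Rebound u = e ρ_c/ρ_m = 1.91 km × 2786/3343 = 1.592 km.
Net surface drop = e − u = 1.91 km − 1.592 km = e (ρ_m − ρ_c)/ρ_m = 0.318 km.

0.318 km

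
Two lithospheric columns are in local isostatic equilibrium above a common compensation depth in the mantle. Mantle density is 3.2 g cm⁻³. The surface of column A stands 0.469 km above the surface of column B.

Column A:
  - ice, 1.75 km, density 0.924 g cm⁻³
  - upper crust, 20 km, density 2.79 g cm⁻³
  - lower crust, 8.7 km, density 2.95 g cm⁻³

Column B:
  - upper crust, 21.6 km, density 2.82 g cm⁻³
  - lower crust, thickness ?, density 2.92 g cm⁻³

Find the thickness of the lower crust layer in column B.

16.6 km

Take the compensation level at the base of the deeper column (depth z_c below the surface of column A) and equate Σ ρ_i t_i down to z_c; mantle fills any gap and the z_c terms cancel.
Column A: 1.75×0.924 + 20×2.79 + 8.7×2.95 + (z_c − 30.45)×3.2
Column B: 0.469×0 + 21.6×2.82 + x×2.92 + (z_c − 0.469 − 21.6 − x)×3.2
The z_c×3.2 term appears on both sides and cancels. Collect the known terms of each column as K = Σ(ρt)_known − 3.2 × (depth of known layers): K_A = 83.082 − 3.2×30.45 = −14.358; K_B = 60.912 − 3.2×(0.469 + 21.6) = −9.7088.
Balance: K_A = K_B − x×(3.2 − 2.92), so x = (K_B − K_A)/(3.2 − 2.92) = 4.6492/0.28 = 16.6 km.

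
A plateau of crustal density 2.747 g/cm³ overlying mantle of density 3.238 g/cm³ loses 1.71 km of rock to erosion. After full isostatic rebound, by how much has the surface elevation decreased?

Rebound u = e ρ_c/ρ_m = 1.71 km × 2.747/3.238 = 1.451 km.
Net surface drop = e − u = 1.71 km − 1.451 km = e (ρ_m − ρ_c)/ρ_m = 0.259 km.

0.259 km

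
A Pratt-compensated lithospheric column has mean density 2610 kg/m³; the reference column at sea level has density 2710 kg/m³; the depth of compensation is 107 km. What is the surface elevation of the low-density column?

4.1 km

ρ_ref D = ρ (D + h) → h = D (ρ_ref − ρ)/ρ.
h = 107 km × (2710 − 2610)/2610 = 4.1 km.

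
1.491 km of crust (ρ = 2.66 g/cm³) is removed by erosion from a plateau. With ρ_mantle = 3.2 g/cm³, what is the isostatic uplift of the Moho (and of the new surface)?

1.24 km

Unloading: uplift u = e ρ_c/ρ_m = 1.491 km × 2.66/3.2 = 1.24 km.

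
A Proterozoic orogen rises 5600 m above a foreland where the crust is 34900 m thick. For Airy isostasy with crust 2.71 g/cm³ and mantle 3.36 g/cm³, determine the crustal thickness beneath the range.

63800 m

Root depth r = h ρ_c / (ρ_m − ρ_c) = 5600 m × 2.71 / 0.65 = 23350 m.
Total thickness = T + h + r = 34900 m + 5600 m + 23350 m = 63800 m.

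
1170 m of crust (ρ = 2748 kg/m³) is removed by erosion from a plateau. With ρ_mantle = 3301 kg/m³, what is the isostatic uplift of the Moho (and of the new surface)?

974 m

Unloading: uplift u = e ρ_c/ρ_m = 1170 m × 2748/3301 = 974 m.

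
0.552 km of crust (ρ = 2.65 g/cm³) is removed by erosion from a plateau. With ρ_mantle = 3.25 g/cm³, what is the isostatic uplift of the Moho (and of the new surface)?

Unloading: uplift u = e ρ_c/ρ_m = 0.552 km × 2.65/3.25 = 0.45 km.

0.45 km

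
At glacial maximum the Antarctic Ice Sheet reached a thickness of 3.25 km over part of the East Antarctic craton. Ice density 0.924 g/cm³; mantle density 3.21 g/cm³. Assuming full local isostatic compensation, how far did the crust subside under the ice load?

0.936 km

For local isostatic compensation: the ice load ρ_ice t is balanced by mantle displaced below, ρ_m s.
s = t ρ_ice / ρ_m = 3.25 km × 0.924/3.21 = 0.936 km.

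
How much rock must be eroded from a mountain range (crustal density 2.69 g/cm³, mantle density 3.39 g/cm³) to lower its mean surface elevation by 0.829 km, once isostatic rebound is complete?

Net drop Δ = e − u = e − e ρ_c/ρ_m = e (ρ_m − ρ_c)/ρ_m.
e = Δ ρ_m/(ρ_m − ρ_c) = 0.829 km × 3.39/0.7 = 4.01 km.

4.01 km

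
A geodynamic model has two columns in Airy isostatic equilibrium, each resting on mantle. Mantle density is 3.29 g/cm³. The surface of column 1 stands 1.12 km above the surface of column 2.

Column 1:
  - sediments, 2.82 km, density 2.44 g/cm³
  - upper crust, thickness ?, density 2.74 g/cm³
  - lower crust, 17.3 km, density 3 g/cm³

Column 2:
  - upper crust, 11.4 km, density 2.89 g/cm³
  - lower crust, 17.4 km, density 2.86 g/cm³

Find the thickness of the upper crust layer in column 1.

Take the compensation level at the base of the deeper column (depth z_c below the surface of column 1) and equate Σ ρ_i t_i down to z_c; mantle fills any gap and the z_c terms cancel.
Column 1: 2.82×2.44 + x×2.74 + 17.3×3 + (z_c − 20.12 − x)×3.29
Column 2: 1.12×0 + 11.4×2.89 + 17.4×2.86 + (z_c − 1.12 − 28.8)×3.29
The z_c×3.29 term appears on both sides and cancels. Collect the known terms of each column as K = Σ(ρt)_known − 3.29 × (depth of known layers): K_1 = 58.7808 − 3.29×20.12 = −7.414; K_2 = 82.71 − 3.29×(1.12 + 28.8) = −15.7268.
Balance: K_1 − x×(3.29 − 2.74) = K_2, so x = (K_1 − K_2)/(3.29 − 2.74) = 8.3128/0.55 = 15.1 km.

15.1 km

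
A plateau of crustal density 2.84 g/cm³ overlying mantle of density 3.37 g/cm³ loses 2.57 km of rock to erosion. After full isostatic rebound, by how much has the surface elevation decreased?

Rebound u = e ρ_c/ρ_m = 2.57 km × 2.84/3.37 = 2.166 km.
Net surface drop = e − u = 2.57 km − 2.166 km = e (ρ_m − ρ_c)/ρ_m = 0.404 km.

0.404 km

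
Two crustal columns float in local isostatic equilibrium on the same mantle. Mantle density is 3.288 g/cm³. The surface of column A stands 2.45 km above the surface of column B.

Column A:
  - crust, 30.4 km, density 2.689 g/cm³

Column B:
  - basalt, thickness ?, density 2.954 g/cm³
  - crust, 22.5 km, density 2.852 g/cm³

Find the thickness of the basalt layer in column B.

1.03 km

Take the compensation level at the base of the deeper column (depth z_c below the surface of column A) and equate Σ ρ_i t_i down to z_c; mantle fills any gap and the z_c terms cancel.
Column A: 30.4×2.689 + (z_c − 30.4)×3.288
Column B: 2.45×0 + x×2.954 + 22.5×2.852 + (z_c − 2.45 − 22.5 − x)×3.288
The z_c×3.288 term appears on both sides and cancels. Collect the known terms of each column as K = Σ(ρt)_known − 3.288 × (depth of known layers): K_A = 81.7456 − 3.288×30.4 = −18.2096; K_B = 64.17 − 3.288×(2.45 + 22.5) = −17.8656.
Balance: K_A = K_B − x×(3.288 − 2.954), so x = (K_B − K_A)/(3.288 − 2.954) = 0.344/0.334 = 1.03 km.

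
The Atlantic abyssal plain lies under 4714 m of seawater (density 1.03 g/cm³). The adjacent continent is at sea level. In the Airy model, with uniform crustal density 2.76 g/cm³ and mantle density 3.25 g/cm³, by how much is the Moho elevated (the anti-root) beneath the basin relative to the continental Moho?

16600 m

Isostatic balance requires: replacing crust with seawater at the top is compensated by replacing crust with mantle at the base: d (ρ_c − ρ_w) = a (ρ_m − ρ_c).
a = d (ρ_c − ρ_w)/(ρ_m − ρ_c) = 4714 m × 1.73/0.49 = 16600 m.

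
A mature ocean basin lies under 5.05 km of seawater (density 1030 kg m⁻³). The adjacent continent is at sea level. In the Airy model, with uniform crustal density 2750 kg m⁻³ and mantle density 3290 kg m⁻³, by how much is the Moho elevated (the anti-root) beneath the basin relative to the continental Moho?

Isostatic balance requires: replacing crust with seawater at the top is compensated by replacing crust with mantle at the base: d (ρ_c − ρ_w) = a (ρ_m − ρ_c).
a = d (ρ_c − ρ_w)/(ρ_m − ρ_c) = 5.05 km × 1720/540 = 16.1 km.

16.1 km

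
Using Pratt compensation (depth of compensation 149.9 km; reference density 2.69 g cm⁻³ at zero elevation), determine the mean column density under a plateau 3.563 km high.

Pratt balance: ρ_ref D = ρ (D + h).
ρ = ρ_ref D/(D + h) = 2.69 × 149.9 km/(149.9 km + 3.563 km) = 2.63 g cm⁻³.

2.63 g cm⁻³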